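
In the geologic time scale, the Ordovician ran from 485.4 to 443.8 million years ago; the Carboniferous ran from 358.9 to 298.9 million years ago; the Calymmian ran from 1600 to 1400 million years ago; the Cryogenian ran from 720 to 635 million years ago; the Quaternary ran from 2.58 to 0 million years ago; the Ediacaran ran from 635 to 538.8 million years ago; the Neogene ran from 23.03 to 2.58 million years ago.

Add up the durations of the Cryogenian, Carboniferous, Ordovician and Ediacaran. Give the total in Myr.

Each duration: Cryogenian = 85; Carboniferous = 60; Ordovician = 41.6; Ediacaran = 96.2.
Sum: 85 + 60 + 41.6 + 96.2 = 282.8 Myr.

282.8 million years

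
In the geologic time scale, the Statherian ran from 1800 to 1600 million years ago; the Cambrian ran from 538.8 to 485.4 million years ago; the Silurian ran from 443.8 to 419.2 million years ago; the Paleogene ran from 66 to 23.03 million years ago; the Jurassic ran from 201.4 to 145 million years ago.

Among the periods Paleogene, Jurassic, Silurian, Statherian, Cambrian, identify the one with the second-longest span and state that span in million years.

Jurassic, 56.4 million years

Durations: Paleogene 42.97; Jurassic 56.4; Silurian 24.6; Statherian 200; Cambrian 53.4 Myr.
Sorted longest-first: Statherian (200), Jurassic (56.4), Cambrian (53.4), Paleogene (42.97), Silurian (24.6).
The second longest is Jurassic at 56.4 Myr.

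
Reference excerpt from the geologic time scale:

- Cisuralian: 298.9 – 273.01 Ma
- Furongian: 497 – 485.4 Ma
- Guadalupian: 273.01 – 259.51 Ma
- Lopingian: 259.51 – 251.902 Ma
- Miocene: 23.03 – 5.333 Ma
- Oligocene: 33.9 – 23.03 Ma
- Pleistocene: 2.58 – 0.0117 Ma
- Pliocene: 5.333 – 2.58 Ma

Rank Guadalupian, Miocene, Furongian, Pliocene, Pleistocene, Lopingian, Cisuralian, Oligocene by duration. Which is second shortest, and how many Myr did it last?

Pliocene, 2.753 million years

Durations: Guadalupian 13.5; Miocene 17.697; Furongian 11.6; Pliocene 2.753; Pleistocene 2.5683; Lopingian 7.608; Cisuralian 25.89; Oligocene 10.87 Myr.
Sorted shortest-first: Pleistocene (2.5683), Pliocene (2.753), Lopingian (7.608), Oligocene (10.87), Furongian (11.6), Guadalupian (13.5), Miocene (17.697), Cisuralian (25.89).
The second shortest is Pliocene at 2.753 Myr.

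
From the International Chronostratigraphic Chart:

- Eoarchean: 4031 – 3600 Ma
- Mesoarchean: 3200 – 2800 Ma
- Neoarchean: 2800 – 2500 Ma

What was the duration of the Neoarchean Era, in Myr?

2800 − 2500 = 300 million years.

300 million years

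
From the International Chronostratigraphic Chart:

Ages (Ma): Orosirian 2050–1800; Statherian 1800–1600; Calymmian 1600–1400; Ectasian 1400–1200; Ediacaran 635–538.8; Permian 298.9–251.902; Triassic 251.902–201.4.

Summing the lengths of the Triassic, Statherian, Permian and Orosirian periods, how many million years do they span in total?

Duration is start − end for each: (251.902 − 201.4) + (1800 − 1600) + (298.9 − 251.902) + (2050 − 1800).
That is 50.502 + 200 + 46.998 + 250, which totals 547.5 million years.

547.5 million years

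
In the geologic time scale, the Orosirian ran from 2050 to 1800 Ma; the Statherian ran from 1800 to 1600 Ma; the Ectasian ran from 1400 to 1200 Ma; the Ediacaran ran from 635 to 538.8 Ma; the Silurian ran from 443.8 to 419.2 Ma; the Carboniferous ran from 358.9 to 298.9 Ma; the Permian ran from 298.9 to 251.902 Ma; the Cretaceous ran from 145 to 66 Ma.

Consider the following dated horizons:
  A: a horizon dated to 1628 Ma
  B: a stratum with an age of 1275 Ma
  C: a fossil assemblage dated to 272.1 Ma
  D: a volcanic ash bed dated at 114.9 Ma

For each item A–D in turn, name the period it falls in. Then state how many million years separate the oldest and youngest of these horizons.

A — Statherian; B — Ectasian; C — Permian; D — Cretaceous; span 1513.1 million years

Match each age against the start–end ranges in the excerpt: A = 1628 Ma → Statherian (1800–1600); B = 1275 Ma → Ectasian (1400–1200); C = 272.1 Ma → Permian (298.9–251.902); D = 114.9 Ma → Cretaceous (145–66).
The largest age is 1628 Ma and the smallest is 114.9 Ma; their difference is 1513.1 Myr.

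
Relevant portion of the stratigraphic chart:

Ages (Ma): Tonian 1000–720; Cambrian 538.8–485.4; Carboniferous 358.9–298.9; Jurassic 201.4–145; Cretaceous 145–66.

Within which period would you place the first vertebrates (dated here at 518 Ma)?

518 Ma lies between 538.8 and 485.4 Ma, so it falls in the Cambrian.

Cambrian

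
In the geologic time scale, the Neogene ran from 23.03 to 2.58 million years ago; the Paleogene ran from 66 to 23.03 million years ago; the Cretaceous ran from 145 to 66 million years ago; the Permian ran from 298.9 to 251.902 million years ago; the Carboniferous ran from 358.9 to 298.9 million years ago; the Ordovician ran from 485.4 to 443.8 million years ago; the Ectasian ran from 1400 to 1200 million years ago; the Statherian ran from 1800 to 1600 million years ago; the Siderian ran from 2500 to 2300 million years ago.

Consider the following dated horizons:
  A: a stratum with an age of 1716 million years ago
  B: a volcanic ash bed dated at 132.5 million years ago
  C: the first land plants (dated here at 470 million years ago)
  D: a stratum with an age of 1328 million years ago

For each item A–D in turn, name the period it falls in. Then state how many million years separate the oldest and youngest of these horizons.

A: 1716 Ma lies in 1800–1600 Ma, so Statherian.
B: 132.5 Ma lies in 145–66 Ma, so Cretaceous.
C: 470 Ma lies in 485.4–443.8 Ma, so Ordovician.
D: 1328 Ma lies in 1400–1200 Ma, so Ectasian.
Oldest = 1716 Ma, youngest = 132.5 Ma → span 1583.5 Myr.

A — Statherian; B — Cretaceous; C — Ordovician; D — Ectasian; span 1583.5 million years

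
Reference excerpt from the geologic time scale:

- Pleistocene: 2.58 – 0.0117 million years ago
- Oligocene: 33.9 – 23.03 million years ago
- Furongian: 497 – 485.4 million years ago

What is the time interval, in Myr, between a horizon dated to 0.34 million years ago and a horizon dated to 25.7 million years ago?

25.7 − 0.34 = 25.36 million years.

25.36 million years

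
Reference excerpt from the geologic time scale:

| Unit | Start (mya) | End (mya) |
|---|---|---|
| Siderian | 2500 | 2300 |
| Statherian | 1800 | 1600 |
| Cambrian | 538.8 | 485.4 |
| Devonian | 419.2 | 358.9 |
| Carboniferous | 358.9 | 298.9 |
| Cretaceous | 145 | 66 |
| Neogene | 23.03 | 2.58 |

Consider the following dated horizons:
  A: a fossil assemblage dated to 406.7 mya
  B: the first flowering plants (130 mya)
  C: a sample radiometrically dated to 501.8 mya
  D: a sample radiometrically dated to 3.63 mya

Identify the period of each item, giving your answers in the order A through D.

A — Devonian; B — Cretaceous; C — Cambrian; D — Neogene

Match each age against the start–end ranges in the excerpt: A = 406.7 Ma → Devonian (419.2–358.9); B = 130 Ma → Cretaceous (145–66); C = 501.8 Ma → Cambrian (538.8–485.4); D = 3.63 Ma → Neogene (23.03–2.58).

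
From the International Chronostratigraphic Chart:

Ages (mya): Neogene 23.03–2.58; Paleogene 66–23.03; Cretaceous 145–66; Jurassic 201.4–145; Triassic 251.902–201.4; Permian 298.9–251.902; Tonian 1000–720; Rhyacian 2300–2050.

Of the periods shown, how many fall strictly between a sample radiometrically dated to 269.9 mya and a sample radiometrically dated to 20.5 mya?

269.9 Ma sits inside the Permian (298.9–251.902) and 20.5 Ma inside the Neogene (23.03–2.58); neither of those is wholly between the two dates.
The listed periods lying completely between them are Triassic, Jurassic, Cretaceous, Paleogene — 4 in all.

4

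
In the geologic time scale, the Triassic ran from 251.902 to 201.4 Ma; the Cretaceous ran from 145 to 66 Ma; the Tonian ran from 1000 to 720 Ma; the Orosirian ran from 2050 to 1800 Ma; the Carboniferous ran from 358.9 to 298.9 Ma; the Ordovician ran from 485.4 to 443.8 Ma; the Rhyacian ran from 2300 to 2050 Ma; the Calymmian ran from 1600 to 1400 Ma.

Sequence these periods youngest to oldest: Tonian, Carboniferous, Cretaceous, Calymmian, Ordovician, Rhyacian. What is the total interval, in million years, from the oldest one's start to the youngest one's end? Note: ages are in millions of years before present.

From the excerpt: Tonian 1000–720; Carboniferous 358.9–298.9; Cretaceous 145–66; Calymmian 1600–1400; Ordovician 485.4–443.8; Rhyacian 2300–2050 (Ma).
Larger Ma is earlier, so the oldest is Rhyacian and the youngest is Cretaceous; youngest to oldest: Cretaceous, Carboniferous, Ordovician, Tonian, Calymmian, Rhyacian.
Oldest start 2300 minus youngest end 66 gives 2234 Myr overall.

Cretaceous, Carboniferous, Ordovician, Tonian, Calymmian, Rhyacian; total span 2234 Myr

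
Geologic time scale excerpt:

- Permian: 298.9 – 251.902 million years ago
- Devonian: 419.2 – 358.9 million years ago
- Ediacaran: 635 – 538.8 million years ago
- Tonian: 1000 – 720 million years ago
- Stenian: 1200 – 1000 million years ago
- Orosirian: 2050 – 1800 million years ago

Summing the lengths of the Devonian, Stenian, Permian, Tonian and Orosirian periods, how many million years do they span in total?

837.298 million years

Duration is start − end for each: (419.2 − 358.9) + (1200 − 1000) + (298.9 − 251.902) + (1000 − 720) + (2050 − 1800).
That is 60.3 + 200 + 46.998 + 280 + 250, which totals 837.298 million years.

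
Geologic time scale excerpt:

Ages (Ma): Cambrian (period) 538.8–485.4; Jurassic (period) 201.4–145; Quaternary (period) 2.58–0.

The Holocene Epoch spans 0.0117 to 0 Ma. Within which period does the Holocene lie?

Quaternary

The Holocene (0.0117–0 Ma) lies entirely within 2.58–0 Ma, the Quaternary Period.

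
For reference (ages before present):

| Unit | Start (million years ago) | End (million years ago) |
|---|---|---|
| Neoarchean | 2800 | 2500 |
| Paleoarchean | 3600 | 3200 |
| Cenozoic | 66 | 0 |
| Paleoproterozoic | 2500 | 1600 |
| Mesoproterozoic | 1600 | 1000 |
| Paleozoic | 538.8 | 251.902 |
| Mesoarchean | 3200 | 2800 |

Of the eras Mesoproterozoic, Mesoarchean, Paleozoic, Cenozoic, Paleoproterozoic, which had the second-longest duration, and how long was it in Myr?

Durations: Mesoproterozoic 600; Mesoarchean 400; Paleozoic 286.898; Cenozoic 66; Paleoproterozoic 900 Myr.
Sorted longest-first: Paleoproterozoic (900), Mesoproterozoic (600), Mesoarchean (400), Paleozoic (286.898), Cenozoic (66).
The second longest is Mesoproterozoic at 600 Myr.

Mesoproterozoic, 600 million years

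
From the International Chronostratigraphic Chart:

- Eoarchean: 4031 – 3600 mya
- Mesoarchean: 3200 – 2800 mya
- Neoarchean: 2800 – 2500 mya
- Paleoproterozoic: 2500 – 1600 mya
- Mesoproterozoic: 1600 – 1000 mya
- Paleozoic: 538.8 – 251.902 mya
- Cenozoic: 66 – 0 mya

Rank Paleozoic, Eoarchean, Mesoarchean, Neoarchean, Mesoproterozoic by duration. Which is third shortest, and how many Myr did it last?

Mesoarchean, 400 million years

Durations: Paleozoic 286.898; Eoarchean 431; Mesoarchean 400; Neoarchean 300; Mesoproterozoic 600 Myr.
Sorted shortest-first: Paleozoic (286.898), Neoarchean (300), Mesoarchean (400), Eoarchean (431), Mesoproterozoic (600).
The third shortest is Mesoarchean at 400 Myr.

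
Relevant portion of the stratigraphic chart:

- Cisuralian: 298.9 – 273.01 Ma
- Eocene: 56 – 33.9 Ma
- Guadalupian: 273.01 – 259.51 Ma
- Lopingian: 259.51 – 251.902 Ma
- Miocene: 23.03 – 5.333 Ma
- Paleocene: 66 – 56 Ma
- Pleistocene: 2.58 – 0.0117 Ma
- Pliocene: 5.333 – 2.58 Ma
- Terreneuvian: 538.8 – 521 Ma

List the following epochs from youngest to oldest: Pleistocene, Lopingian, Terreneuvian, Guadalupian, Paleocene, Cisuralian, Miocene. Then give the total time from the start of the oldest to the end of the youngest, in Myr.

From the excerpt: Pleistocene 2.58–0.0117; Lopingian 259.51–251.902; Terreneuvian 538.8–521; Guadalupian 273.01–259.51; Paleocene 66–56; Cisuralian 298.9–273.01; Miocene 23.03–5.333 (Ma).
Larger Ma is earlier, so the oldest is Terreneuvian and the youngest is Pleistocene; youngest to oldest: Pleistocene, Miocene, Paleocene, Lopingian, Guadalupian, Cisuralian, Terreneuvian.
Oldest start 538.8 minus youngest end 0.0117 gives 538.7883 Myr overall.

Pleistocene → Miocene → Paleocene → Lopingian → Guadalupian → Cisuralian → Terreneuvian; total span 538.7883 Myr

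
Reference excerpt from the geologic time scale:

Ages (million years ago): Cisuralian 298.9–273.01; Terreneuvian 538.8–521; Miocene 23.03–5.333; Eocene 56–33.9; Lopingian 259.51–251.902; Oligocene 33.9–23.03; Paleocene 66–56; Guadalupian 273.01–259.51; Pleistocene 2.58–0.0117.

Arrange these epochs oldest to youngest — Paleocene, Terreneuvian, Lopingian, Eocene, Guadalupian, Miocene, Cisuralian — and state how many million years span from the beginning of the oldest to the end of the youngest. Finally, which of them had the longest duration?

Start ages (Ma): Terreneuvian 538.8, Cisuralian 298.9, Guadalupian 273.01, Lopingian 259.51, Paleocene 66, Eocene 56, Miocene 23.03.
Ordered oldest to youngest: Terreneuvian, Cisuralian, Guadalupian, Lopingian, Paleocene, Eocene, Miocene.
Span = 538.8 − 5.333 = 533.467 Myr.
Durations: Paleocene 10, Miocene 17.697, Cisuralian 25.89, Terreneuvian 17.8, Eocene 22.1, Guadalupian 13.5, Lopingian 7.608 → longest is Cisuralian (25.89 Myr).

Terreneuvian → Cisuralian → Guadalupian → Lopingian → Paleocene → Eocene → Miocene; total span 533.467 Myr; longest is Cisuralian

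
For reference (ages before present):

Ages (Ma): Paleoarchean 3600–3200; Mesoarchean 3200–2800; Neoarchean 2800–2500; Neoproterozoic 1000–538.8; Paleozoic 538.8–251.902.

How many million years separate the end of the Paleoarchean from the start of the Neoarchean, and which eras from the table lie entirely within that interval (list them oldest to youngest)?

400 million years; Mesoarchean

End of Paleoarchean = 3200 Ma; start of Neoarchean = 2800 Ma.
Gap = 3200 − 2800 = 400 Myr.
Eras wholly inside 3200–2800 Ma: Mesoarchean (3200–2800).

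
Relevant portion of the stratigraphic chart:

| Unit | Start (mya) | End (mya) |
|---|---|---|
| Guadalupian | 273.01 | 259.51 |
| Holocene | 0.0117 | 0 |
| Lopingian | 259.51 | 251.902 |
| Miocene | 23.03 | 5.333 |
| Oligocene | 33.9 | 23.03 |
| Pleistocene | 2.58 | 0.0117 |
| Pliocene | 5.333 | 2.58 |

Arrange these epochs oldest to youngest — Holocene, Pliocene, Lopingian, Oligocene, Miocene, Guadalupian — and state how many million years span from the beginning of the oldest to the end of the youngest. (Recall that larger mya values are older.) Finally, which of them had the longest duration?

Guadalupian → Lopingian → Oligocene → Miocene → Pliocene → Holocene; total span 273.01 Myr; longest is Miocene

From the excerpt: Holocene 0.0117–0; Pliocene 5.333–2.58; Lopingian 259.51–251.902; Oligocene 33.9–23.03; Miocene 23.03–5.333; Guadalupian 273.01–259.51 (Ma).
Larger Ma is earlier, so the oldest is Guadalupian and the youngest is Holocene; oldest to youngest: Guadalupian, Lopingian, Oligocene, Miocene, Pliocene, Holocene.
Oldest start 273.01 minus youngest end 0 gives 273.01 Myr overall.
Individual lengths (start − end): Guadalupian 13.5; Holocene 0.0117; Miocene 17.697; Oligocene 10.87; Lopingian 7.608; Pliocene 2.753. The largest is Miocene at 17.697 Myr.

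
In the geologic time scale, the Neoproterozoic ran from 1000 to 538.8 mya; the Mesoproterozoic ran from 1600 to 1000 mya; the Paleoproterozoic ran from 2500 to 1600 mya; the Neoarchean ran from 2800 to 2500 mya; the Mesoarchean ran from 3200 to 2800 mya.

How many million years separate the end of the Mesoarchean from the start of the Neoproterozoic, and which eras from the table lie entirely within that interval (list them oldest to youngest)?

1800 million years; Neoarchean, Paleoproterozoic, Mesoproterozoic

The Mesoarchean closes at 2800 Ma and the Neoproterozoic opens at 1000 Ma, so the interval is 2800 − 1000 = 1800 Myr.
An era fits inside if it starts at or after 2800 Ma and ends at or before 1000 Ma; oldest first that gives Neoarchean, Paleoproterozoic, Mesoproterozoic.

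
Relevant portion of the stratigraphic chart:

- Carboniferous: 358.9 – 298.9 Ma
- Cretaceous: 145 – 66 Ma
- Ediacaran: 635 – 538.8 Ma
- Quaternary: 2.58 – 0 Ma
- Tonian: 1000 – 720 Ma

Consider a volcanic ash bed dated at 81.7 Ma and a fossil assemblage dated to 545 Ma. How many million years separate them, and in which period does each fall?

Elapsed time: 545 − 81.7 = 463.3 Myr.
81.7 Ma lies within 145–66 Ma: Cretaceous.
545 Ma lies within 635–538.8 Ma: Ediacaran.

463.3 million years apart; the first in the Cretaceous, the second in the Ediacaran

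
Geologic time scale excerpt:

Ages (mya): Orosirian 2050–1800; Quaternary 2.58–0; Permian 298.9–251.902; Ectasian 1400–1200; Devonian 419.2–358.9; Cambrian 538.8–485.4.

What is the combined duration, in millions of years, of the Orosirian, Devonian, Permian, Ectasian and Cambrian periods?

610.698 million years

Each duration: Orosirian = 250; Devonian = 60.3; Permian = 46.998; Ectasian = 200; Cambrian = 53.4.
Sum: 250 + 60.3 + 46.998 + 200 + 53.4 = 610.698 Myr.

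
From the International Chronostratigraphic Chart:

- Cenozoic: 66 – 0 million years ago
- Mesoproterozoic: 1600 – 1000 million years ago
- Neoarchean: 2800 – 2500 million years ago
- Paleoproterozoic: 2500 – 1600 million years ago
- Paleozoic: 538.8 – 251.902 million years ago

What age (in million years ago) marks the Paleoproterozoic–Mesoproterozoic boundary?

1600 million years ago

The Paleoproterozoic ends and the Mesoproterozoic begins at 1600 million years ago.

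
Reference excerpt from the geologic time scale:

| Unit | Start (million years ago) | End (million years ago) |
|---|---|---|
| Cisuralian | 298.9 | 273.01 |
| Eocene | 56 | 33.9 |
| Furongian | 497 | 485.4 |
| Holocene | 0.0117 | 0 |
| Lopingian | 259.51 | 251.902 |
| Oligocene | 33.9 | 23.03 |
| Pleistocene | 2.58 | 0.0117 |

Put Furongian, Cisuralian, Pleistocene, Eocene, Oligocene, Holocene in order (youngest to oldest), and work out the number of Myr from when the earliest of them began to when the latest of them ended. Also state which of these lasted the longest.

From the excerpt: Furongian 497–485.4; Cisuralian 298.9–273.01; Pleistocene 2.58–0.0117; Eocene 56–33.9; Oligocene 33.9–23.03; Holocene 0.0117–0 (Ma).
Larger Ma is earlier, so the oldest is Furongian and the youngest is Holocene; youngest to oldest: Holocene, Pleistocene, Oligocene, Eocene, Cisuralian, Furongian.
Oldest start 497 minus youngest end 0 gives 497 Myr overall.
Individual lengths (start − end): Holocene 0.0117; Furongian 11.6; Cisuralian 25.89; Pleistocene 2.5683; Oligocene 10.87; Eocene 22.1. The largest is Cisuralian at 25.89 Myr.

Holocene, Pleistocene, Oligocene, Eocene, Cisuralian, Furongian; total span 497 Myr; longest is Cisuralian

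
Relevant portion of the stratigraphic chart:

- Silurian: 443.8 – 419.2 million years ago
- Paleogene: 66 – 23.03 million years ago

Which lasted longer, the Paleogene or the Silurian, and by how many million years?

Paleogene: 66 − 23.03 = 42.97 Myr.
Silurian: 443.8 − 419.2 = 24.6 Myr.
Difference: 42.97 − 24.6 = 18.37 Myr, so the Paleogene was longer.

Paleogene, by 18.37 million years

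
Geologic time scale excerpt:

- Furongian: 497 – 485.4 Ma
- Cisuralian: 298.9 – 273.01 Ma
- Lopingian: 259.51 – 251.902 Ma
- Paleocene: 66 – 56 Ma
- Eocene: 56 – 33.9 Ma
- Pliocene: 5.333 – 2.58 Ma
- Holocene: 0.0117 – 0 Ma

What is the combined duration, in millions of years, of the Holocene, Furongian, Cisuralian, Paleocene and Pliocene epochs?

50.2547 million years

Each duration: Holocene = 0.0117; Furongian = 11.6; Cisuralian = 25.89; Paleocene = 10; Pliocene = 2.753.
Sum: 0.0117 + 11.6 + 25.89 + 10 + 2.753 = 50.2547 Myr.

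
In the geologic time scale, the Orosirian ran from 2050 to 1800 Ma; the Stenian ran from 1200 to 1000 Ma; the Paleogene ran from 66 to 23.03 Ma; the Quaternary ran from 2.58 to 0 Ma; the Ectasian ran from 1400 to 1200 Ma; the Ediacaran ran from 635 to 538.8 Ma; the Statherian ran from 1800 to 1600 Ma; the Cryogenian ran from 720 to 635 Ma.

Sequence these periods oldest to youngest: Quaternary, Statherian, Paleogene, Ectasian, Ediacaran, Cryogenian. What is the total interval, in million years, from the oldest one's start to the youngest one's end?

From the excerpt: Quaternary 2.58–0; Statherian 1800–1600; Paleogene 66–23.03; Ectasian 1400–1200; Ediacaran 635–538.8; Cryogenian 720–635 (Ma).
Larger Ma is earlier, so the oldest is Statherian and the youngest is Quaternary; oldest to youngest: Statherian, Ectasian, Cryogenian, Ediacaran, Paleogene, Quaternary.
Oldest start 1800 minus youngest end 0 gives 1800 Myr overall.

Statherian → Ectasian → Cryogenian → Ediacaran → Paleogene → Quaternary; total span 1800 Myr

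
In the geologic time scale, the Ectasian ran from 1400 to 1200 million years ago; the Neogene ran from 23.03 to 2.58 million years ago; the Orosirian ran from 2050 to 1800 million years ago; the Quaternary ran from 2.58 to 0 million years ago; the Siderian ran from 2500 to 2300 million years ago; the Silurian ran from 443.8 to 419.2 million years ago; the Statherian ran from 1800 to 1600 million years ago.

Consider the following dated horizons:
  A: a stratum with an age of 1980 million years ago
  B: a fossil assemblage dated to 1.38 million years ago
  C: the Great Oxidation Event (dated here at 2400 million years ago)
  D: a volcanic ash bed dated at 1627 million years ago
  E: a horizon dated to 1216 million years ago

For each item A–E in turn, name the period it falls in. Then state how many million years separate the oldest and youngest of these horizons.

A — Orosirian; B — Quaternary; C — Siderian; D — Statherian; E — Ectasian; span 2398.62 million years

Match each age against the start–end ranges in the excerpt: A = 1980 Ma → Orosirian (2050–1800); B = 1.38 Ma → Quaternary (2.58–0); C = 2400 Ma → Siderian (2500–2300); D = 1627 Ma → Statherian (1800–1600); E = 1216 Ma → Ectasian (1400–1200).
The largest age is 2400 Ma and the smallest is 1.38 Ma; their difference is 2398.62 Myr.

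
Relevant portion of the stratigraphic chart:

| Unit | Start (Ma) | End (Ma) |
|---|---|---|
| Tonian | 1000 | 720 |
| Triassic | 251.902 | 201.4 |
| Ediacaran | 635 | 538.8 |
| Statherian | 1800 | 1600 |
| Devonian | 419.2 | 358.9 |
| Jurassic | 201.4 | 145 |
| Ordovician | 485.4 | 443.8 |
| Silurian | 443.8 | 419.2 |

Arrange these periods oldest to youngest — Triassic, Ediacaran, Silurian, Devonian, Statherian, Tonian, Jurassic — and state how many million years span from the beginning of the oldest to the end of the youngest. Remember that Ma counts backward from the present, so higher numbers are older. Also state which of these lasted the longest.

Statherian → Tonian → Ediacaran → Silurian → Devonian → Triassic → Jurassic; total span 1655 Myr; longest is Tonian

Start ages (Ma): Statherian 1800, Tonian 1000, Ediacaran 635, Silurian 443.8, Devonian 419.2, Triassic 251.902, Jurassic 201.4.
Ordered oldest to youngest: Statherian, Tonian, Ediacaran, Silurian, Devonian, Triassic, Jurassic.
Span = 1800 − 145 = 1655 Myr.
Durations: Silurian 24.6, Statherian 200, Devonian 60.3, Jurassic 56.4, Ediacaran 96.2, Triassic 50.502, Tonian 280 → longest is Tonian (280 Myr).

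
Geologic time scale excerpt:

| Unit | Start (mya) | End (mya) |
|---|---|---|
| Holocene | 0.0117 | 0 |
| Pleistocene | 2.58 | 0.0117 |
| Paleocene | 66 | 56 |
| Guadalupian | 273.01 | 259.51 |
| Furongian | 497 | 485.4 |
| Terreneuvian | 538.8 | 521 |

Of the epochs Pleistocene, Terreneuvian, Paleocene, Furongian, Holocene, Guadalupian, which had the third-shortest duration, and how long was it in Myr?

Paleocene, 10 million years

Start − end for each: Pleistocene 2.58 − 0.0117 = 2.5683; Terreneuvian 538.8 − 521 = 17.8; Paleocene 66 − 56 = 10; Furongian 497 − 485.4 = 11.6; Holocene 0.0117 − 0 = 0.0117; Guadalupian 273.01 − 259.51 = 13.5.
Ranking these from shortest: Holocene < Pleistocene < Paleocene < Furongian < Guadalupian < Terreneuvian.
Position 3 in that ranking is Paleocene, which lasted 10 Myr.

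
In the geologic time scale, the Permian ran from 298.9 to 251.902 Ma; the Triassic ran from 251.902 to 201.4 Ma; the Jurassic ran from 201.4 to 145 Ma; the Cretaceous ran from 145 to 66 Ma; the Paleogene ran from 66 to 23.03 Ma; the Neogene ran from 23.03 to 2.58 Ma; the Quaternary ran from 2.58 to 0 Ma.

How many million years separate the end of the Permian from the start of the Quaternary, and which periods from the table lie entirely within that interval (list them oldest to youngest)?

End of Permian = 251.902 Ma; start of Quaternary = 2.58 Ma.
Gap = 251.902 − 2.58 = 249.322 Myr.
Periods wholly inside 251.902–2.58 Ma: Triassic (251.902–201.4), Jurassic (201.4–145), Cretaceous (145–66), Paleogene (66–23.03), Neogene (23.03–2.58).

249.322 million years; Triassic, Jurassic, Cretaceous, Paleogene, Neogene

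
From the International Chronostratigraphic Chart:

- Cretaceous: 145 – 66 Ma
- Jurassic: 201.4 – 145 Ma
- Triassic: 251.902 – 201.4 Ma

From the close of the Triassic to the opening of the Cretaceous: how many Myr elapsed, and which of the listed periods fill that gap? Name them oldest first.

The Triassic closes at 201.4 Ma and the Cretaceous opens at 145 Ma, so the interval is 201.4 − 145 = 56.4 Myr.
A period fits inside if it starts at or after 201.4 Ma and ends at or before 145 Ma; oldest first that gives Jurassic.

56.4 million years; Jurassic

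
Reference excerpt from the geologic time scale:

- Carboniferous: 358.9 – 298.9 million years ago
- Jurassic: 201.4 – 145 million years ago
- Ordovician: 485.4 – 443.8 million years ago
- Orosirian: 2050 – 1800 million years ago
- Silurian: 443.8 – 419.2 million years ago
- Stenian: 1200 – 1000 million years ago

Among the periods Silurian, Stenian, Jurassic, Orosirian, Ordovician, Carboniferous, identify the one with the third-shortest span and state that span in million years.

Jurassic, 56.4 million years

Durations: Silurian 24.6; Stenian 200; Jurassic 56.4; Orosirian 250; Ordovician 41.6; Carboniferous 60 Myr.
Sorted shortest-first: Silurian (24.6), Ordovician (41.6), Jurassic (56.4), Carboniferous (60), Stenian (200), Orosirian (250).
The third shortest is Jurassic at 56.4 Myr.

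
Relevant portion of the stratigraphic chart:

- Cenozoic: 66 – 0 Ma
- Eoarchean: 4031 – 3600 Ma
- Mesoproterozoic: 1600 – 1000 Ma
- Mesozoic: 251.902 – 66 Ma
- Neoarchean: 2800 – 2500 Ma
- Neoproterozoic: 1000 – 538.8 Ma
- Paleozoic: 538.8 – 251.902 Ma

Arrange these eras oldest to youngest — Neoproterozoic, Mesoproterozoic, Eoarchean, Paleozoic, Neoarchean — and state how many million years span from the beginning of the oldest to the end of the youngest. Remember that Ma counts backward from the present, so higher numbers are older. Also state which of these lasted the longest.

Eoarchean, Neoarchean, Mesoproterozoic, Neoproterozoic, Paleozoic; total span 3779.098 Myr; longest is Mesoproterozoic

From the excerpt: Neoproterozoic 1000–538.8; Mesoproterozoic 1600–1000; Eoarchean 4031–3600; Paleozoic 538.8–251.902; Neoarchean 2800–2500 (Ma).
Larger Ma is earlier, so the oldest is Eoarchean and the youngest is Paleozoic; oldest to youngest: Eoarchean, Neoarchean, Mesoproterozoic, Neoproterozoic, Paleozoic.
Oldest start 4031 minus youngest end 251.902 gives 3779.098 Myr overall.
Individual lengths (start − end): Mesoproterozoic 600; Neoarchean 300; Eoarchean 431; Paleozoic 286.898; Neoproterozoic 461.2. The largest is Mesoproterozoic at 600 Myr.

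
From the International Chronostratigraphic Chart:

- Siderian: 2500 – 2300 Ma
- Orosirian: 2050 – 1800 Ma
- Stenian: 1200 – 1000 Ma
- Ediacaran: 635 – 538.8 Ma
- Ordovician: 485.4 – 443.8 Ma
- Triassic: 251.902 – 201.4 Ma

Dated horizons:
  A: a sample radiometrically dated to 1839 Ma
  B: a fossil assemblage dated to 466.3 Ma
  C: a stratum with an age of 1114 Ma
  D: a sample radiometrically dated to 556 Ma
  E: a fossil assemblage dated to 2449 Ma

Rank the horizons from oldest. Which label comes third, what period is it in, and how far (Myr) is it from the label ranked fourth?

C, in the Stenian; 558 million years to D

Sorted oldest-first by Ma: E (2449), A (1839), C (1114), D (556), B (466.3).
The third oldest is C at 1114 Ma, which lies in 1200–1000 Ma: the Stenian.
The fourth oldest is D at 556 Ma; separation = |1114 − 556| = 558 Myr.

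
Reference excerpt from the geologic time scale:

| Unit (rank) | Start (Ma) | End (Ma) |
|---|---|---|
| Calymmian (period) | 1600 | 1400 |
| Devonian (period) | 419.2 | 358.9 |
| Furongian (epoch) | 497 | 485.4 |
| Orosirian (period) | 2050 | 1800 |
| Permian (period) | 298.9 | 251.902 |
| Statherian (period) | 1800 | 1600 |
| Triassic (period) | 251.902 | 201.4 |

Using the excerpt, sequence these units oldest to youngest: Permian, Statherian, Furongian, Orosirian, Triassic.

Orosirian, then Statherian, then Furongian, then Permian, then Triassic

Read off each span (Ma): Permian 298.9–251.902; Statherian 1800–1600; Furongian 497–485.4; Orosirian 2050–1800; Triassic 251.902–201.4.
Larger Ma is older, so oldest→youngest is Orosirian, Statherian, Furongian, Permian, Triassic.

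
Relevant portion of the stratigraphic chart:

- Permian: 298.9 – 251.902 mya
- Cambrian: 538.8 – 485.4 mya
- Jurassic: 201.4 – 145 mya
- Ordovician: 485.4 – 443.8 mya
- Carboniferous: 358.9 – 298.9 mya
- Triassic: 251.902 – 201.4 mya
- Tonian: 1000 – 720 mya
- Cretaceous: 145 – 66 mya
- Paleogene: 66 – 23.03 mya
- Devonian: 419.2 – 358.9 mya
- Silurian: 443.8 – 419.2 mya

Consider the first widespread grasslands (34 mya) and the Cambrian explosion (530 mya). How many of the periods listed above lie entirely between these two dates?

The older date is 530 Ma and the younger is 34 Ma.
Periods with start < 530 and end > 34 Ma: Ordovician (485.4–443.8), Silurian (443.8–419.2), Devonian (419.2–358.9), Carboniferous (358.9–298.9), Permian (298.9–251.902), Triassic (251.902–201.4), Jurassic (201.4–145), Cretaceous (145–66).
That is 8 complete periods.

8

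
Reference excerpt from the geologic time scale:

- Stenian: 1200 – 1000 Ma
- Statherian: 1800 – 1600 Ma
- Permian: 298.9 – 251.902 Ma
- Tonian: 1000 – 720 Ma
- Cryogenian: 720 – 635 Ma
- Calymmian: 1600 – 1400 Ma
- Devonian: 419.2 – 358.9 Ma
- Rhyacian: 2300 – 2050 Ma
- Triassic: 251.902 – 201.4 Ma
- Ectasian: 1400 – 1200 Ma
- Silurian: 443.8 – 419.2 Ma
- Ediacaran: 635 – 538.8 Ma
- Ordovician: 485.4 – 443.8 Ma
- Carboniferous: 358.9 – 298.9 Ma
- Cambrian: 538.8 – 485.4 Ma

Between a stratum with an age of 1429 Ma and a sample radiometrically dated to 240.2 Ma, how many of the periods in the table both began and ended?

11

The older date is 1429 Ma and the younger is 240.2 Ma.
Periods with start < 1429 and end > 240.2 Ma: Ectasian (1400–1200), Stenian (1200–1000), Tonian (1000–720), Cryogenian (720–635), Ediacaran (635–538.8), Cambrian (538.8–485.4), Ordovician (485.4–443.8), Silurian (443.8–419.2), Devonian (419.2–358.9), Carboniferous (358.9–298.9), Permian (298.9–251.902).
That is 11 complete periods.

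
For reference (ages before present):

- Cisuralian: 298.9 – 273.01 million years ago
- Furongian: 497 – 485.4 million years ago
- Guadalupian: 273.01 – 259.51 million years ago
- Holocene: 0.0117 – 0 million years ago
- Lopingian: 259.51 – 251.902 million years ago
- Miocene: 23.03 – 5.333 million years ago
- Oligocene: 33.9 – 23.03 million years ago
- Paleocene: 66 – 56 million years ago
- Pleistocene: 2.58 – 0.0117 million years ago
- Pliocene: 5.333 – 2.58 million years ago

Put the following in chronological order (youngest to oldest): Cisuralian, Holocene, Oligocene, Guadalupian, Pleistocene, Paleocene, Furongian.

Read off each span (Ma): Cisuralian 298.9–273.01; Holocene 0.0117–0; Oligocene 33.9–23.03; Guadalupian 273.01–259.51; Pleistocene 2.58–0.0117; Paleocene 66–56; Furongian 497–485.4.
Larger Ma is older, so oldest→youngest is Furongian, Cisuralian, Guadalupian, Paleocene, Oligocene, Pleistocene, Holocene; reverse it for youngest→oldest.

Holocene, Pleistocene, Oligocene, Paleocene, Guadalupian, Cisuralian, Furongian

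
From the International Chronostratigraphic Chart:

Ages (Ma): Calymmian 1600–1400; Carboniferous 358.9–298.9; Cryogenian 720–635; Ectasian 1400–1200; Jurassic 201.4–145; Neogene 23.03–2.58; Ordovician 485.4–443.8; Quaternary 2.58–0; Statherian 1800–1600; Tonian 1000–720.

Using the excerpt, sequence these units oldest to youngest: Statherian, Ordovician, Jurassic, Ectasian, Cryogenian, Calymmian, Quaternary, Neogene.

Statherian, Calymmian, Ectasian, Cryogenian, Ordovician, Jurassic, Neogene, Quaternary

Read off each span (Ma): Statherian 1800–1600; Ordovician 485.4–443.8; Jurassic 201.4–145; Ectasian 1400–1200; Cryogenian 720–635; Calymmian 1600–1400; Quaternary 2.58–0; Neogene 23.03–2.58.
Larger Ma is older, so oldest→youngest is Statherian, Calymmian, Ectasian, Cryogenian, Ordovician, Jurassic, Neogene, Quaternary.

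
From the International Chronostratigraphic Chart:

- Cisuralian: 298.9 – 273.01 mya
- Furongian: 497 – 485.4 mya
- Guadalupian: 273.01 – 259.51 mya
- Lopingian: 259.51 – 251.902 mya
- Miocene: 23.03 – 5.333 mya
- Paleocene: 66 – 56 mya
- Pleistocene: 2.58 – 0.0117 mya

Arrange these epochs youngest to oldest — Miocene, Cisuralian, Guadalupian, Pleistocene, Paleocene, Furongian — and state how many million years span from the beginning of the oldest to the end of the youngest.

Pleistocene, Miocene, Paleocene, Guadalupian, Cisuralian, Furongian; total span 496.9883 Myr

From the excerpt: Miocene 23.03–5.333; Cisuralian 298.9–273.01; Guadalupian 273.01–259.51; Pleistocene 2.58–0.0117; Paleocene 66–56; Furongian 497–485.4 (Ma).
Larger Ma is earlier, so the oldest is Furongian and the youngest is Pleistocene; youngest to oldest: Pleistocene, Miocene, Paleocene, Guadalupian, Cisuralian, Furongian.
Oldest start 497 minus youngest end 0.0117 gives 496.9883 Myr overall.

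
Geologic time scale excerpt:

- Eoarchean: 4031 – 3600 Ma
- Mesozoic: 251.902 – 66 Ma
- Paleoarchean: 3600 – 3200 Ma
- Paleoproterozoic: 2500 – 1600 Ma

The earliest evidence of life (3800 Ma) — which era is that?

Eoarchean

3800 Ma lies between 4031 and 3600 Ma, so it falls in the Eoarchean.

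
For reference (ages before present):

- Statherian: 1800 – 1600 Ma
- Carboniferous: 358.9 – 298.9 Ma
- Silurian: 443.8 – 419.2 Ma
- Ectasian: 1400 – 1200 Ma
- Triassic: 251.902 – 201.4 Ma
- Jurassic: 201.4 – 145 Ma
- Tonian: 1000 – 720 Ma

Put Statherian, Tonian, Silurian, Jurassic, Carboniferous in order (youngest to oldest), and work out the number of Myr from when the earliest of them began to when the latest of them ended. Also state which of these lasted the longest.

Jurassic → Carboniferous → Silurian → Tonian → Statherian; total span 1655 Myr; longest is Tonian

Start ages (Ma): Statherian 1800, Tonian 1000, Silurian 443.8, Carboniferous 358.9, Jurassic 201.4.
Ordered youngest to oldest: Jurassic, Carboniferous, Silurian, Tonian, Statherian.
Span = 1800 − 145 = 1655 Myr.
Durations: Jurassic 56.4, Silurian 24.6, Tonian 280, Carboniferous 60, Statherian 200 → longest is Tonian (280 Myr).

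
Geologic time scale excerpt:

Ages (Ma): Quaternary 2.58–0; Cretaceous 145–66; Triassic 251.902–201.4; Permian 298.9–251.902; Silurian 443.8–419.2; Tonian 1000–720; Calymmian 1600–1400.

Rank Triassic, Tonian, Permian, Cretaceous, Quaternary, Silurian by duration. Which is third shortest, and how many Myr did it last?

Permian, 46.998 million years

Start − end for each: Triassic 251.902 − 201.4 = 50.502; Tonian 1000 − 720 = 280; Permian 298.9 − 251.902 = 46.998; Cretaceous 145 − 66 = 79; Quaternary 2.58 − 0 = 2.58; Silurian 443.8 − 419.2 = 24.6.
Ranking these from shortest: Quaternary < Silurian < Permian < Triassic < Cretaceous < Tonian.
Position 3 in that ranking is Permian, which lasted 46.998 Myr.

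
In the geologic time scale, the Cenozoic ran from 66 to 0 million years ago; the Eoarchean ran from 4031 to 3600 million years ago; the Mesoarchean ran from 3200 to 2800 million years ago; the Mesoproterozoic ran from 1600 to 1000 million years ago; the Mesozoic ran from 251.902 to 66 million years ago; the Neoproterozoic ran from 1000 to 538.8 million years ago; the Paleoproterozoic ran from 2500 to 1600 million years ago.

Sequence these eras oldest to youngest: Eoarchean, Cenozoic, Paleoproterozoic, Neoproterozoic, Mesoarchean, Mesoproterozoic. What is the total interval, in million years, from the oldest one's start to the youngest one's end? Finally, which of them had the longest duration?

Eoarchean, Mesoarchean, Paleoproterozoic, Mesoproterozoic, Neoproterozoic, Cenozoic; total span 4031 Myr; longest is Paleoproterozoic

Start ages (Ma): Eoarchean 4031, Mesoarchean 3200, Paleoproterozoic 2500, Mesoproterozoic 1600, Neoproterozoic 1000, Cenozoic 66.
Ordered oldest to youngest: Eoarchean, Mesoarchean, Paleoproterozoic, Mesoproterozoic, Neoproterozoic, Cenozoic.
Span = 4031 − 0 = 4031 Myr.
Durations: Neoproterozoic 461.2, Eoarchean 431, Mesoproterozoic 600, Cenozoic 66, Paleoproterozoic 900, Mesoarchean 400 → longest is Paleoproterozoic (900 Myr).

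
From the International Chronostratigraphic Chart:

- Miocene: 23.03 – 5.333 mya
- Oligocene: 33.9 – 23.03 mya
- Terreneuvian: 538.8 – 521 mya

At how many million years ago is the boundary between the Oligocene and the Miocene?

23.03 mya

The Oligocene ends and the Miocene begins at 23.03 mya.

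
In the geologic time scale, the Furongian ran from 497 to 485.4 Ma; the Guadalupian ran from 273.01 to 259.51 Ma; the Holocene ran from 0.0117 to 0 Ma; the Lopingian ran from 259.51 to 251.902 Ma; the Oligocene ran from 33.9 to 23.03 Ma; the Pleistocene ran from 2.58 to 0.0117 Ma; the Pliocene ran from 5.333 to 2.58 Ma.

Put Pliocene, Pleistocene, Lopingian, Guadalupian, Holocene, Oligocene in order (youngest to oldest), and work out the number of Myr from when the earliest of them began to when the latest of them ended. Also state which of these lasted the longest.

From the excerpt: Pliocene 5.333–2.58; Pleistocene 2.58–0.0117; Lopingian 259.51–251.902; Guadalupian 273.01–259.51; Holocene 0.0117–0; Oligocene 33.9–23.03 (Ma).
Larger Ma is earlier, so the oldest is Guadalupian and the youngest is Holocene; youngest to oldest: Holocene, Pleistocene, Pliocene, Oligocene, Lopingian, Guadalupian.
Oldest start 273.01 minus youngest end 0 gives 273.01 Myr overall.
Individual lengths (start − end): Pleistocene 2.5683; Holocene 0.0117; Lopingian 7.608; Pliocene 2.753; Oligocene 10.87; Guadalupian 13.5. The largest is Guadalupian at 13.5 Myr.

Holocene → Pleistocene → Pliocene → Oligocene → Lopingian → Guadalupian; total span 273.01 Myr; longest is Guadalupian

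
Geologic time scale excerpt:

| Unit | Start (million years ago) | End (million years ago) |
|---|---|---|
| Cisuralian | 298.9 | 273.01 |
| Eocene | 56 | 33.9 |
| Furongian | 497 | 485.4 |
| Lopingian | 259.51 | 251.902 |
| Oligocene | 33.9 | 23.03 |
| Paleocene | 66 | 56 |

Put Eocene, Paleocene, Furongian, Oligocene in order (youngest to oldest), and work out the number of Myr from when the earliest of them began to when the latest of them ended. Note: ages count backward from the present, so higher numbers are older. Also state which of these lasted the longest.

From the excerpt: Eocene 56–33.9; Paleocene 66–56; Furongian 497–485.4; Oligocene 33.9–23.03 (Ma).
Larger Ma is earlier, so the oldest is Furongian and the youngest is Oligocene; youngest to oldest: Oligocene, Eocene, Paleocene, Furongian.
Oldest start 497 minus youngest end 23.03 gives 473.97 Myr overall.
Individual lengths (start − end): Paleocene 10; Oligocene 10.87; Eocene 22.1; Furongian 11.6. The largest is Eocene at 22.1 Myr.

Oligocene → Eocene → Paleocene → Furongian; total span 473.97 Myr; longest is Eocene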